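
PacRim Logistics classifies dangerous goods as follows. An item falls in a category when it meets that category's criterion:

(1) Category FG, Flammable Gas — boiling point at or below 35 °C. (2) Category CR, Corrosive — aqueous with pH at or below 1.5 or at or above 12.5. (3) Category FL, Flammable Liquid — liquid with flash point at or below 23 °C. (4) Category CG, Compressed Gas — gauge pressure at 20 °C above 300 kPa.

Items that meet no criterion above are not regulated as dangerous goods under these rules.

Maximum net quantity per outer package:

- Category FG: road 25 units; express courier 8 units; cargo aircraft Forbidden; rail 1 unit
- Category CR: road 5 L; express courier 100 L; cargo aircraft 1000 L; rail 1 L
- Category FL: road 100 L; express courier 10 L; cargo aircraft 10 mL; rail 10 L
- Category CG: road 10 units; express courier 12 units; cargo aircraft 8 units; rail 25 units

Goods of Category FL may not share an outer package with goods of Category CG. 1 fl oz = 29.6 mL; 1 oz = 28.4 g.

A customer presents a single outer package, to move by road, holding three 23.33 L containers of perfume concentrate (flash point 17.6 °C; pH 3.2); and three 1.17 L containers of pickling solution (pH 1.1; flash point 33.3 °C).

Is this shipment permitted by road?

The perfume concentrate has flash point 17.6 °C, which is ≤ 23 °C, so it is Category FL (Flammable Liquid).
Pickling solution: pH 1.1 ≤ 1.5 → Category CR (Corrosive).
Category FL quantity: three 23.33 L containers = 69.99 L.
69.99 L ≤ 100 L (road limit, Category FL) — within limit.
Category CR quantity: three 1.17 L containers = 3.51 L.
3.51 L is within the road limit of 5 L for Category CR.
The segregation rule (Category FL with Category CG) does not apply to Category FL with Category CR.
Every hazard category is within its road limit and no segregation rule is violated.

Yes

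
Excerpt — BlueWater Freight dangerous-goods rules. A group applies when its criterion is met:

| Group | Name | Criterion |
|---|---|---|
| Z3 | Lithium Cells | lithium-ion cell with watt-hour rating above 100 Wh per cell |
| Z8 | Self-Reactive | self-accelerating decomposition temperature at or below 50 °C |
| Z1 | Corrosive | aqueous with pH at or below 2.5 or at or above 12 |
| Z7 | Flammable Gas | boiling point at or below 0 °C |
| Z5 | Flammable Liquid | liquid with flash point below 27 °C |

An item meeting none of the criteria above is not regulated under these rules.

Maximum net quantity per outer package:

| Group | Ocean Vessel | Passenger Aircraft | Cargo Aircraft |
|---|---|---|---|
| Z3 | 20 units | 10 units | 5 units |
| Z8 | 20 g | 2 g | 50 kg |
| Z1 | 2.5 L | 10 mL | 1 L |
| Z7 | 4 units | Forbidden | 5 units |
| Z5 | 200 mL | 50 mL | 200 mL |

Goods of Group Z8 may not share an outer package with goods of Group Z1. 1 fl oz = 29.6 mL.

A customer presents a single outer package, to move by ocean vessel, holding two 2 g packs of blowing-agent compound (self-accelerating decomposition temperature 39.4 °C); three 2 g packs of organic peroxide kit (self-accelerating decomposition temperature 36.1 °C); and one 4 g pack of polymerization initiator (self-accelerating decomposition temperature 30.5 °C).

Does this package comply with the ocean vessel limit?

Yes

Blowing-agent compound: self-accelerating decomposition temperature 39.4 °C ≤ 50 °C → Group Z8 (Self-Reactive).
With self-accelerating decomposition temperature 36.1 °C (≤ 50 °C), the organic peroxide kit falls in Group Z8.
With self-accelerating decomposition temperature 30.5 °C (≤ 50 °C), the polymerization initiator falls in Group Z8.
Group Z8 net quantity: (two 2 g packs = 4 g) + (three 2 g packs = 6 g) + 4 g = 14 g.
14 g is within the ocean vessel limit of 20 g for Group Z8.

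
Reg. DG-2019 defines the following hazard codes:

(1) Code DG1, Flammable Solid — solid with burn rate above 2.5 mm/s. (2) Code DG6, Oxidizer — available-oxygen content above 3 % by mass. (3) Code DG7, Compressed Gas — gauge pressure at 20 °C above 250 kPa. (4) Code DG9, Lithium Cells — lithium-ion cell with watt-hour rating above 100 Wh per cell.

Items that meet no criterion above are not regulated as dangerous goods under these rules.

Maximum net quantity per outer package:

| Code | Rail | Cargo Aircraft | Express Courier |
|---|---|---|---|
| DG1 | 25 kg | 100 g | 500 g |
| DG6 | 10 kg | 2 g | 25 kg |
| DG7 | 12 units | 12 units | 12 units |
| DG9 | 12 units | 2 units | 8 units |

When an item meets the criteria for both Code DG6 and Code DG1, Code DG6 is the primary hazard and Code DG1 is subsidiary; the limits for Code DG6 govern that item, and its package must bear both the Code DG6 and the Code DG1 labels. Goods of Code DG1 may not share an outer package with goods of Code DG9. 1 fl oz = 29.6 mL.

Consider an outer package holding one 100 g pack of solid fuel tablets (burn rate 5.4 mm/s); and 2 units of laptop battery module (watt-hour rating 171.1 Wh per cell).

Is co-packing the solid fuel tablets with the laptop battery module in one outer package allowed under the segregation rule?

Solid fuel tablets: burn rate 5.4 mm/s > 2.5 mm/s → Code DG1 (Flammable Solid).
Watt-hour rating 171.1 Wh per cell meets the Code DG9 criterion (Lithium Cells), so the laptop battery module is Code DG9.
Code DG1 and Code DG9 may not share an outer package.

No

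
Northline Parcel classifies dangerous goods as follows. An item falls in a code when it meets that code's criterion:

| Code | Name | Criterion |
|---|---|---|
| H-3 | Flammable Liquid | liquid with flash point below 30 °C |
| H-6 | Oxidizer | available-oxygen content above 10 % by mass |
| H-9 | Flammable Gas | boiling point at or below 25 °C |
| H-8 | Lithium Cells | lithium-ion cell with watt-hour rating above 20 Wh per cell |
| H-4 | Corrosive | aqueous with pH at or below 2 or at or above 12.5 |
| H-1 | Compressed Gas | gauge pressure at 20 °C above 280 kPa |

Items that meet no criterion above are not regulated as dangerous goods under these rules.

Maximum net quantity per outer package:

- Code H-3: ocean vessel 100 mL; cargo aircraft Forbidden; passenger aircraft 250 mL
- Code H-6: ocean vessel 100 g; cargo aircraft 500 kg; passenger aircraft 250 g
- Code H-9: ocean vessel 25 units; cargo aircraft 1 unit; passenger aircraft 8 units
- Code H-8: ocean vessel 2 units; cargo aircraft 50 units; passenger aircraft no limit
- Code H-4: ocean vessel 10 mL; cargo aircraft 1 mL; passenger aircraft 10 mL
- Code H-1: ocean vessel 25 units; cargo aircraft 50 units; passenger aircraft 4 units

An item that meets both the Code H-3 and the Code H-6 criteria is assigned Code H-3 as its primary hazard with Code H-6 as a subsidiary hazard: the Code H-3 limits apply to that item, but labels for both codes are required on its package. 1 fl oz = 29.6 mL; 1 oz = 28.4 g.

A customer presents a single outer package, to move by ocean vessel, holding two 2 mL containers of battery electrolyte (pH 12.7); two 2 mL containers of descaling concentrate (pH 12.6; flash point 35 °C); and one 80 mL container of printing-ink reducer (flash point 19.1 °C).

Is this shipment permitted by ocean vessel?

Yes

With pH 12.7 (≥ 12.5), the battery electrolyte falls in Code H-4.
Descaling concentrate: pH 12.6 ≥ 12.5 → Code H-4 (Corrosive).
Printing-ink reducer: flash point 19.1 °C < 30 °C → Code H-3 (Flammable Liquid).
Code H-4 net quantity: (two 2 mL containers = 4 mL) + (two 2 mL containers = 4 mL) = 8 mL.
8 mL is within the ocean vessel limit of 10 mL for Code H-4.
Code H-3 quantity: 80 mL.
That is within the Code H-3 ocean vessel limit of 100 mL.
Every hazard code is within its ocean vessel limit and no segregation rule is violated.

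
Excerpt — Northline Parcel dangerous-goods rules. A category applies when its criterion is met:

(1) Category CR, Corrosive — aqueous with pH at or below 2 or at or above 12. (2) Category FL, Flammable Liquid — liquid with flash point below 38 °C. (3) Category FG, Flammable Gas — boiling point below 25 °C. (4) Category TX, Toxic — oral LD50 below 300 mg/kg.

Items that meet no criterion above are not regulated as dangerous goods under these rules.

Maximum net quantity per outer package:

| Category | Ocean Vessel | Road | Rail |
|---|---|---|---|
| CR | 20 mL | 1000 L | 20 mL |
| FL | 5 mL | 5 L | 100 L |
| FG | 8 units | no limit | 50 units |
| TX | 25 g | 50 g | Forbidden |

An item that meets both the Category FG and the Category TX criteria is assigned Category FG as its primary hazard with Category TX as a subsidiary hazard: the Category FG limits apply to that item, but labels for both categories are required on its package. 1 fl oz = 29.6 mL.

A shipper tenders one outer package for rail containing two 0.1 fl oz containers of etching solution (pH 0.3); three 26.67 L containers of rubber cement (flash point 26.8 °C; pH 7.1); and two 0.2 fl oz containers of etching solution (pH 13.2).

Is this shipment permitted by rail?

Etching solution: pH 0.3 ≤ 2 → Category CR (Corrosive).
With flash point 26.8 °C (< 38 °C), the rubber cement falls in Category FL.
Etching solution: pH 13.2 ≥ 12 → Category CR (Corrosive).
Category CR net quantity: (two 0.1 fl oz containers = 5.92 mL) + (two 0.2 fl oz containers = 11.84 mL) = 17.76 mL.
17.76 mL is within the rail limit of 20 mL for Category CR.
Category FL quantity: three 26.67 L containers = 80.01 L.
80.01 L is within the rail limit of 100 L for Category FL.
Every hazard category is within its rail limit and no segregation rule is violated.

Yes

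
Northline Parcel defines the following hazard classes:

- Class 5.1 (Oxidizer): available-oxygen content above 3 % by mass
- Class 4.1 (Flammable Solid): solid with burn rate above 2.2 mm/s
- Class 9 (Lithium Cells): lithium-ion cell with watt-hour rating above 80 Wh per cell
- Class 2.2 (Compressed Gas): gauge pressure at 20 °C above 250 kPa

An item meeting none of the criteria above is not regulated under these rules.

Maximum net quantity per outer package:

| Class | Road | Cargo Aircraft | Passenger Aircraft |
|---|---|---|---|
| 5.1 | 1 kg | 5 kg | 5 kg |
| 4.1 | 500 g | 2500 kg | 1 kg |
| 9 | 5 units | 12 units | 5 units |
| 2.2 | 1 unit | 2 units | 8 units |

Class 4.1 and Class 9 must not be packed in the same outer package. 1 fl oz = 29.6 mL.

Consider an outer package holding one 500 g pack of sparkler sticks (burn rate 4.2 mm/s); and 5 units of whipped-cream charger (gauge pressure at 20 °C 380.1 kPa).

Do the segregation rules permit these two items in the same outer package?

The sparkler sticks have burn rate 4.2 mm/s, which is > 2.2 mm/s, so they are Class 4.1 (Flammable Solid).
The whipped-cream charger has gauge pressure at 20 °C 380.1 kPa, which is > 250 kPa, so it is Class 2.2 (Compressed Gas).
No segregation rule bars Class 4.1 with Class 2.2.

Yes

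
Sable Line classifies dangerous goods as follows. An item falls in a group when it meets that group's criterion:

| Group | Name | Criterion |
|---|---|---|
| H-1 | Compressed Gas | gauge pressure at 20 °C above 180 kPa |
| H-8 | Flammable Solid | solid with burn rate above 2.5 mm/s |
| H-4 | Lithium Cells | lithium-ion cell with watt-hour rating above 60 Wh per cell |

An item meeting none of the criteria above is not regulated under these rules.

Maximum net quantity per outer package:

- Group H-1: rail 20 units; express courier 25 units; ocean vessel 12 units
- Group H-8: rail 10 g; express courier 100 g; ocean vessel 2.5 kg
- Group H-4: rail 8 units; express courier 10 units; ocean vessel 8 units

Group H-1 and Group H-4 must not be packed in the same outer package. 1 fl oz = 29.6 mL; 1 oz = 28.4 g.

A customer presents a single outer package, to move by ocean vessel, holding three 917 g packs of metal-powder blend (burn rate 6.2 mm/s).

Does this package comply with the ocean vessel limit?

Metal-powder blend: burn rate 6.2 mm/s > 2.5 mm/s → Group H-8 (Flammable Solid).
Group H-8 quantity: three 917 g packs = 2.751 kg.
2.751 kg > 2.5 kg (ocean vessel limit, Group H-8) — over the limit.

No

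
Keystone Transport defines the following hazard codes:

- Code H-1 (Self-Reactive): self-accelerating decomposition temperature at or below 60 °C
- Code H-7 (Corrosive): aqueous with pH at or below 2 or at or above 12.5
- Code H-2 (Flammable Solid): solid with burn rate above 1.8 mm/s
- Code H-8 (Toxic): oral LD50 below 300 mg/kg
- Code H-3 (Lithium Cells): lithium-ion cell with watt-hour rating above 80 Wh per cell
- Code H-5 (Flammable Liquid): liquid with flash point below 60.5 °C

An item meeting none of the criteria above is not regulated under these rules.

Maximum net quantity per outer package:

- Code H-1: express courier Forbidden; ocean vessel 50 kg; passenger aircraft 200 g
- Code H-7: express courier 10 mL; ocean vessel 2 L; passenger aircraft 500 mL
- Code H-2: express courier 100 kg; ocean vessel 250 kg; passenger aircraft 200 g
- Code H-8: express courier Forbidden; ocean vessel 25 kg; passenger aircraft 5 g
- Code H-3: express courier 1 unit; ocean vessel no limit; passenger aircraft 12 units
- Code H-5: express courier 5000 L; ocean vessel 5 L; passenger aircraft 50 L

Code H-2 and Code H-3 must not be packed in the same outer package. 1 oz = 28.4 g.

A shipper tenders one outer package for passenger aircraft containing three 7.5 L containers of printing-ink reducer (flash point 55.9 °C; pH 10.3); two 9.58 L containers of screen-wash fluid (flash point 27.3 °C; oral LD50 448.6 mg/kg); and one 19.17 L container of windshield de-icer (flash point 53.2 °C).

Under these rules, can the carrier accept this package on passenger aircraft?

No

Flash point 55.9 °C meets the Code H-5 criterion (Flammable Liquid), so the printing-ink reducer is Code H-5.
The screen-wash fluid has flash point 27.3 °C, which is < 60.5 °C, so it is Code H-5 (Flammable Liquid).
With flash point 53.2 °C (< 60.5 °C), the windshield de-icer falls in Code H-5.
Total Code H-5: (three 7.5 L containers = 22.5 L) + (two 9.58 L containers = 19.16 L) + 19.17 L = 60.83 L.
60.83 L exceeds the passenger aircraft limit of 50 L for Code H-5.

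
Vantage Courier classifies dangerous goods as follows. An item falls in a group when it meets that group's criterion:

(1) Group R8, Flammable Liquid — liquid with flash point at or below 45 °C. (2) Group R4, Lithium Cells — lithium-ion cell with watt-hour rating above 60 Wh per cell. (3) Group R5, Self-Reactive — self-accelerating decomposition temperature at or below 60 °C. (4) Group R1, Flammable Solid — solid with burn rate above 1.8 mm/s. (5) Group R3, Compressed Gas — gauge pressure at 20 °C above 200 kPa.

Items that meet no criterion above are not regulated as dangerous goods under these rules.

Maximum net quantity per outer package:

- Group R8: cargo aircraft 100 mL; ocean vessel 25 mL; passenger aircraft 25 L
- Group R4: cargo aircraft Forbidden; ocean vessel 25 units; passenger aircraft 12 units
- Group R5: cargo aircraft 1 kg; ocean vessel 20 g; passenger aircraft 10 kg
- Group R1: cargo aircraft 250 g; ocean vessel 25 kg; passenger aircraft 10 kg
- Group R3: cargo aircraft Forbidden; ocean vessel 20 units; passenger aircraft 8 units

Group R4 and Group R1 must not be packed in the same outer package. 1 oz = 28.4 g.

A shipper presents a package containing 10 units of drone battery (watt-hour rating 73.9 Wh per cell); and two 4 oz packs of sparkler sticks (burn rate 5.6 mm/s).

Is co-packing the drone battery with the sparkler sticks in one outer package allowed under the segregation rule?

No

Drone battery: watt-hour rating 73.9 Wh per cell > 60 Wh per cell → Group R4 (Lithium Cells).
Sparkler sticks: burn rate 5.6 mm/s > 1.8 mm/s → Group R1 (Flammable Solid).
Group R4 and Group R1 may not share an outer package.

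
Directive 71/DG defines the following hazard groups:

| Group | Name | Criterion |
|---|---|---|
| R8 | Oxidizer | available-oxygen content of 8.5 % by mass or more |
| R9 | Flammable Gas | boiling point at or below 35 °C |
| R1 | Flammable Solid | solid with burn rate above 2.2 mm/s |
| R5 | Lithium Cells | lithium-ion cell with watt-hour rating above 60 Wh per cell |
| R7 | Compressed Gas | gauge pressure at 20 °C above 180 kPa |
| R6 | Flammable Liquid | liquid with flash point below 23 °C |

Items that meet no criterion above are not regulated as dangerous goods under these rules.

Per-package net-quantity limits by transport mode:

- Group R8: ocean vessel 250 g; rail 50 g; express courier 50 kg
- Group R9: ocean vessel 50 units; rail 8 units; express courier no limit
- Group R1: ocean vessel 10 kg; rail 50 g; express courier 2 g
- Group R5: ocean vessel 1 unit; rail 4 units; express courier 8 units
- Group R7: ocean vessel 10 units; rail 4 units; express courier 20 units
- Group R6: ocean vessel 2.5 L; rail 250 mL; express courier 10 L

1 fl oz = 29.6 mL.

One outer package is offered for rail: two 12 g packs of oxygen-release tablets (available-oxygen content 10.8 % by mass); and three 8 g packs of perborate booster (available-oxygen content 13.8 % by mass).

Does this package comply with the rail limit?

With available-oxygen content 10.8 % by mass (≥ 8.5 % by mass), the oxygen-release tablets fall in Group R8.
Perborate booster: available-oxygen content 13.8 % by mass ≥ 8.5 % by mass → Group R8 (Oxidizer).
Group R8 net quantity: (two 12 g packs = 24 g) + (three 8 g packs = 24 g) = 48 g.
48 g ≤ 50 g (rail limit, Group R8) — within limit.

Yes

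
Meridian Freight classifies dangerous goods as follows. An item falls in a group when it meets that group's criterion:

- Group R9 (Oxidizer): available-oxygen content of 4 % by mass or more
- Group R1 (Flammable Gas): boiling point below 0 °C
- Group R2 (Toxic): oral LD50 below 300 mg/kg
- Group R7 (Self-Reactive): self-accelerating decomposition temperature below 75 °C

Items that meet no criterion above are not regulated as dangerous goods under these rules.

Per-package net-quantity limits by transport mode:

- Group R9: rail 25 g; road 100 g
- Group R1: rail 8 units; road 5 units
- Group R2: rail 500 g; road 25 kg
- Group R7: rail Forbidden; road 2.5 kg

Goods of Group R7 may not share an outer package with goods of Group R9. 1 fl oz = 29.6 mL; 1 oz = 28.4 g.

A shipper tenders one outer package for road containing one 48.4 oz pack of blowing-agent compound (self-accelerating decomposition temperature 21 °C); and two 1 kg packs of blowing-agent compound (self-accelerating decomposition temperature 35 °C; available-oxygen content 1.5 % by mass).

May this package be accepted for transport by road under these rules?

No

With self-accelerating decomposition temperature 21 °C (< 75 °C), the blowing-agent compound falls in Group R7.
The blowing-agent compound has self-accelerating decomposition temperature 35 °C, which is < 75 °C, so it is Group R7 (Self-Reactive).
Total Group R7: (one 48.4 oz pack = 1374.56 g) + (two 1 kg packs = 2 kg) = 3374.56 g.
3374.56 g > 2.5 kg (road limit, Group R7) — over the limit.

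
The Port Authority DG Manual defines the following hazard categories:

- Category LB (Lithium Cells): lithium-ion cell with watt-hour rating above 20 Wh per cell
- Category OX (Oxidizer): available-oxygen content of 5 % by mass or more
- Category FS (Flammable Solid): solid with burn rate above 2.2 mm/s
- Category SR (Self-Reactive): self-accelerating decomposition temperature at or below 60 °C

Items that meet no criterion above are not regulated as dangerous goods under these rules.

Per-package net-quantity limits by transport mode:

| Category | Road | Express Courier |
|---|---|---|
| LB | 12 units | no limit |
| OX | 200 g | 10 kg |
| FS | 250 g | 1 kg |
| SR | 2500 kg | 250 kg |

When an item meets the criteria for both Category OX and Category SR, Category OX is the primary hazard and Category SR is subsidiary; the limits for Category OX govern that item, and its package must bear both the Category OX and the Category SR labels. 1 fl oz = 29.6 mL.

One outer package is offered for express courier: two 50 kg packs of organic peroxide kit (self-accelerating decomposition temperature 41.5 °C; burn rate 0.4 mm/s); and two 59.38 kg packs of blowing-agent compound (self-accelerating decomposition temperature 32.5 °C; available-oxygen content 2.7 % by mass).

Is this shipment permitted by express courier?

The organic peroxide kit has self-accelerating decomposition temperature 41.5 °C, which is ≤ 60 °C, so it is Category SR (Self-Reactive).
Blowing-agent compound: self-accelerating decomposition temperature 32.5 °C ≤ 60 °C → Category SR (Self-Reactive).
Total Category SR: (two 50 kg packs = 100 kg) + (two 59.38 kg packs = 118.76 kg) = 218.76 kg.
218.76 kg ≤ 250 kg (express courier limit, Category SR) — within limit.

Yes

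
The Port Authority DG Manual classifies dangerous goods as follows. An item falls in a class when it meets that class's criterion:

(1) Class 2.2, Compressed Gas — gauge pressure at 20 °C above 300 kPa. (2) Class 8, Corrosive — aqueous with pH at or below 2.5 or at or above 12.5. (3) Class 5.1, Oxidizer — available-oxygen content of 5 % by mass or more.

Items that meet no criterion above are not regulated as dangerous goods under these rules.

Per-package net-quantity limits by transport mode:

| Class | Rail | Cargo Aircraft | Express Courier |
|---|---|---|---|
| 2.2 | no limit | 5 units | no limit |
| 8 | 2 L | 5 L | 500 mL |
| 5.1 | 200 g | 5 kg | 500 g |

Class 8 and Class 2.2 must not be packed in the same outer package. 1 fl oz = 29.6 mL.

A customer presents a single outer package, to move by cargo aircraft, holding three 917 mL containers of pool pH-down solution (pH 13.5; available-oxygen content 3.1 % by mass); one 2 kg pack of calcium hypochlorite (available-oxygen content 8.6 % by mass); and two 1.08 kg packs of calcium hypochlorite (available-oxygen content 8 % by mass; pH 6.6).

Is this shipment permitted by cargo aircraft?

pH 13.5 meets the Class 8 criterion (Corrosive), so the pool pH-down solution is Class 8.
Calcium hypochlorite: available-oxygen content 8.6 % by mass ≥ 5 % by mass → Class 5.1 (Oxidizer).
Available-oxygen content 8 % by mass meets the Class 5.1 criterion (Oxidizer), so the calcium hypochlorite is Class 5.1.
Class 8 quantity: three 917 mL containers = 2.751 L.
2.751 L is within the cargo aircraft limit of 5 L for Class 8.
Total Class 5.1: 2 kg + (two 1.08 kg packs = 2.16 kg) = 4.16 kg.
4.16 kg is within the cargo aircraft limit of 5 kg for Class 5.1.
The segregation rule (Class 8 with Class 2.2) does not apply to Class 8 with Class 5.1.
Every hazard class is within its cargo aircraft limit and no segregation rule is violated.

Yes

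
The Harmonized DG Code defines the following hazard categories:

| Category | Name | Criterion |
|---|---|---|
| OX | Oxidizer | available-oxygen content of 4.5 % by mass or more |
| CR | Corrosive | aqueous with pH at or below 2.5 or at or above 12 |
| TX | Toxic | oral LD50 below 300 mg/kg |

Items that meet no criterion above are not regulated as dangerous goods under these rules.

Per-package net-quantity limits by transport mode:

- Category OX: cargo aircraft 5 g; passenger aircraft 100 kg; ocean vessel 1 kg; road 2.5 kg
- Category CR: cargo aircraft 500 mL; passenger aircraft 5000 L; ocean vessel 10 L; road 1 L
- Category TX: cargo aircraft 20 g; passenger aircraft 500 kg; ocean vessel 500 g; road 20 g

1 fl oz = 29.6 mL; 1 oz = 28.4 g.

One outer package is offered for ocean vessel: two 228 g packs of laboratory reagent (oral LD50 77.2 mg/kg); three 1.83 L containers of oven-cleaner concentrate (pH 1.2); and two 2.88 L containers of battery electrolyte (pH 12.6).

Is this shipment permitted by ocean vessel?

With oral LD50 77.2 mg/kg (< 300 mg/kg), the laboratory reagent falls in Category TX.
The oven-cleaner concentrate has pH 1.2, which is ≤ 2.5, so it is Category CR (Corrosive).
The battery electrolyte has pH 12.6, which is ≥ 12, so it is Category CR (Corrosive).
Category TX quantity: two 228 g packs = 456 g.
That is within the Category TX ocean vessel limit of 500 g.
Total Category CR: (three 1.83 L containers = 5.49 L) + (two 2.88 L containers = 5.76 L) = 11.25 L.
11.25 L exceeds the ocean vessel limit of 10 L for Category CR.

No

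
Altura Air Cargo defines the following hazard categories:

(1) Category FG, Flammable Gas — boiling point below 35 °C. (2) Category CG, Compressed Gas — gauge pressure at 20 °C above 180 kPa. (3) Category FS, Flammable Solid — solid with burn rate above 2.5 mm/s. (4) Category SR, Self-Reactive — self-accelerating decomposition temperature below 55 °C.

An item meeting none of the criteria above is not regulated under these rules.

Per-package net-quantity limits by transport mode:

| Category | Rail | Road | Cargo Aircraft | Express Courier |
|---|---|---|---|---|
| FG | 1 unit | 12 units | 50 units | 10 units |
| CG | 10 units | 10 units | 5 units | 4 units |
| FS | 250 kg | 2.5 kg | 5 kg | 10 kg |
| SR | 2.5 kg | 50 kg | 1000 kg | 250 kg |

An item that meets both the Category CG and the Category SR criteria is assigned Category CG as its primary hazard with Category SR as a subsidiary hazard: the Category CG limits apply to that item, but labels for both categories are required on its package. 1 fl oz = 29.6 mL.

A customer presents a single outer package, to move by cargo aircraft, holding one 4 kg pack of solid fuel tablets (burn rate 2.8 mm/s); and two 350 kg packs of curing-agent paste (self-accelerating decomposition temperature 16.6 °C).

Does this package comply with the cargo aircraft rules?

Yes

Burn rate 2.8 mm/s meets the Category FS criterion (Flammable Solid), so the solid fuel tablets are Category FS.
The curing-agent paste has self-accelerating decomposition temperature 16.6 °C, which is < 55 °C, so it is Category SR (Self-Reactive).
Category SR quantity: two 350 kg packs = 700 kg.
That is within the Category SR cargo aircraft limit of 1000 kg.
Category FS quantity: 4 kg.
4 kg ≤ 5 kg (cargo aircraft limit, Category FS) — within limit.
Every hazard category is within its cargo aircraft limit and no segregation rule is violated.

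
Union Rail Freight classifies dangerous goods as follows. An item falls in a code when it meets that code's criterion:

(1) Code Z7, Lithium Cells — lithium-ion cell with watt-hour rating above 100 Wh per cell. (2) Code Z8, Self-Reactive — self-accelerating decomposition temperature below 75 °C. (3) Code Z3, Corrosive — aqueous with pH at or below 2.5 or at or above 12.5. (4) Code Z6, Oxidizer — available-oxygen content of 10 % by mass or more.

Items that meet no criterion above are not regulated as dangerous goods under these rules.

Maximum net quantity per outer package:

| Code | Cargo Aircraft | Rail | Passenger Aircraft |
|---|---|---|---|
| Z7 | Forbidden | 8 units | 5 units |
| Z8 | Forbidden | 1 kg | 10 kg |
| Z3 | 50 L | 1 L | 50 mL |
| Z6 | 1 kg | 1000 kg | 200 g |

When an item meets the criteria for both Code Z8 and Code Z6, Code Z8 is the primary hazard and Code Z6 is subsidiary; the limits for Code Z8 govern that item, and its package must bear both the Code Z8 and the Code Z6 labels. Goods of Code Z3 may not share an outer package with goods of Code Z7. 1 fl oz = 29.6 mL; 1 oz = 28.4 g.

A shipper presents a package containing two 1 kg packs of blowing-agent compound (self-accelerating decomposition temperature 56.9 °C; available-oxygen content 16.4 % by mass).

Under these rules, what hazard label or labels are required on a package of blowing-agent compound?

Code Z6 and Z8

Self-accelerating decomposition temperature 56.9 °C meets the Code Z8 criterion (Self-Reactive), so the blowing-agent compound is Code Z8.
With available-oxygen content 16.4 % by mass (≥ 10 % by mass), the blowing-agent compound falls in Code Z6.
By the precedence rule Code Z8 is primary and Code Z6 is subsidiary, and that rule requires both labels on the package.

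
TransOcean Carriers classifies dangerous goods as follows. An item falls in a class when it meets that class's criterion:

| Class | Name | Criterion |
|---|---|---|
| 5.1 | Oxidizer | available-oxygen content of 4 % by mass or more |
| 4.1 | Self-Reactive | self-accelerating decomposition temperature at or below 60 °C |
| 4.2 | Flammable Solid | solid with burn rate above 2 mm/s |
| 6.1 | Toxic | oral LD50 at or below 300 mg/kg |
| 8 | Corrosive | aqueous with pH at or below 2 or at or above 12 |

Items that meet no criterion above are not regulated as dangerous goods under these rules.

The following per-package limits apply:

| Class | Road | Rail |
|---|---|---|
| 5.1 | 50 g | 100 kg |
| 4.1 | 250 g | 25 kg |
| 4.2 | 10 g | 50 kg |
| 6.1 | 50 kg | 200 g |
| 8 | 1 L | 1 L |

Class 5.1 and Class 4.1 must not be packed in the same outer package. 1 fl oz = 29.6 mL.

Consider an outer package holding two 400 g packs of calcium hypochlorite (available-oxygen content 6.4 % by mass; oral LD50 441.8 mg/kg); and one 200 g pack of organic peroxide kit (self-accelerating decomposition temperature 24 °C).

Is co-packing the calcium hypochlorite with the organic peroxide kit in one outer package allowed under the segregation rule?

With available-oxygen content 6.4 % by mass (≥ 4 % by mass), the calcium hypochlorite falls in Class 5.1.
Organic peroxide kit: self-accelerating decomposition temperature 24 °C ≤ 60 °C → Class 4.1 (Self-Reactive).
Class 5.1 and Class 4.1 may not share an outer package.

No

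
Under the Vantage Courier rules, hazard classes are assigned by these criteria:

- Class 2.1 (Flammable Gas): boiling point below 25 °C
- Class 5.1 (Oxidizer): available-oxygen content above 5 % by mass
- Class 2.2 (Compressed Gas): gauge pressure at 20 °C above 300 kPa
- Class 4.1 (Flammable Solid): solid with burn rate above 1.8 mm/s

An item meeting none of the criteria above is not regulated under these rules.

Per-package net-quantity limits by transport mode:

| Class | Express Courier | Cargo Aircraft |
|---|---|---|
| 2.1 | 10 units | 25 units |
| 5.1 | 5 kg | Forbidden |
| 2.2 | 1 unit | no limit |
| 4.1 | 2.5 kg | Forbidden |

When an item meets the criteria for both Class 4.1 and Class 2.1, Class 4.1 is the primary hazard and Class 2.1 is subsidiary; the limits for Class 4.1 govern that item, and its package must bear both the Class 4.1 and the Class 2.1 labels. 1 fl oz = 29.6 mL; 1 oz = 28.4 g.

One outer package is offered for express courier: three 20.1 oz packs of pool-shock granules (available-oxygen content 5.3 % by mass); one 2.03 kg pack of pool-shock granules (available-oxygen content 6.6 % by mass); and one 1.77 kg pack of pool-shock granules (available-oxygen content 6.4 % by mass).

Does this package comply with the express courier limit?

The pool-shock granules have available-oxygen content 5.3 % by mass, which is > 5 % by mass, so they are Class 5.1 (Oxidizer).
Pool-shock granules: available-oxygen content 6.6 % by mass > 5 % by mass → Class 5.1 (Oxidizer).
Pool-shock granules: available-oxygen content 6.4 % by mass > 5 % by mass → Class 5.1 (Oxidizer).
Total Class 5.1: (three 20.1 oz packs = 1712.52 g) + 2.03 kg + 1.77 kg = 5512.52 g.
5512.52 g exceeds the express courier limit of 5 kg for Class 5.1.

No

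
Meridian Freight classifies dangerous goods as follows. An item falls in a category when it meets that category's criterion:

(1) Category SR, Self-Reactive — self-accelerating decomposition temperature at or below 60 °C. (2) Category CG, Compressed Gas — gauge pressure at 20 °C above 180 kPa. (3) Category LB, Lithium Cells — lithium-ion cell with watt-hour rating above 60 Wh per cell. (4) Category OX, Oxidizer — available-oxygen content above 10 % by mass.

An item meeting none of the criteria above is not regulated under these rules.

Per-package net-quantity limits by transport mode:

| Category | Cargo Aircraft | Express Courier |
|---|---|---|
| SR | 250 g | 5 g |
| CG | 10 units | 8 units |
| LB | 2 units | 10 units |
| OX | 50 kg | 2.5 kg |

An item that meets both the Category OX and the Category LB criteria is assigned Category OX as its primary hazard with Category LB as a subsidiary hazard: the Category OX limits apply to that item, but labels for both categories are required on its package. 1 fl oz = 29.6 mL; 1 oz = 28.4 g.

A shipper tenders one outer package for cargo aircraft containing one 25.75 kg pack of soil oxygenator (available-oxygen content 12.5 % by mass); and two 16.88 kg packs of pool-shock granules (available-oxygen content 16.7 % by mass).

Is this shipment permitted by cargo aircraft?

No

The soil oxygenator has available-oxygen content 12.5 % by mass, which is > 10 % by mass, so it is Category OX (Oxidizer).
Available-oxygen content 16.7 % by mass meets the Category OX criterion (Oxidizer), so the pool-shock granules are Category OX.
Category OX net quantity: 25.75 kg + (two 16.88 kg packs = 33.76 kg) = 59.51 kg.
That exceeds the Category OX cargo aircraft limit of 50 kg.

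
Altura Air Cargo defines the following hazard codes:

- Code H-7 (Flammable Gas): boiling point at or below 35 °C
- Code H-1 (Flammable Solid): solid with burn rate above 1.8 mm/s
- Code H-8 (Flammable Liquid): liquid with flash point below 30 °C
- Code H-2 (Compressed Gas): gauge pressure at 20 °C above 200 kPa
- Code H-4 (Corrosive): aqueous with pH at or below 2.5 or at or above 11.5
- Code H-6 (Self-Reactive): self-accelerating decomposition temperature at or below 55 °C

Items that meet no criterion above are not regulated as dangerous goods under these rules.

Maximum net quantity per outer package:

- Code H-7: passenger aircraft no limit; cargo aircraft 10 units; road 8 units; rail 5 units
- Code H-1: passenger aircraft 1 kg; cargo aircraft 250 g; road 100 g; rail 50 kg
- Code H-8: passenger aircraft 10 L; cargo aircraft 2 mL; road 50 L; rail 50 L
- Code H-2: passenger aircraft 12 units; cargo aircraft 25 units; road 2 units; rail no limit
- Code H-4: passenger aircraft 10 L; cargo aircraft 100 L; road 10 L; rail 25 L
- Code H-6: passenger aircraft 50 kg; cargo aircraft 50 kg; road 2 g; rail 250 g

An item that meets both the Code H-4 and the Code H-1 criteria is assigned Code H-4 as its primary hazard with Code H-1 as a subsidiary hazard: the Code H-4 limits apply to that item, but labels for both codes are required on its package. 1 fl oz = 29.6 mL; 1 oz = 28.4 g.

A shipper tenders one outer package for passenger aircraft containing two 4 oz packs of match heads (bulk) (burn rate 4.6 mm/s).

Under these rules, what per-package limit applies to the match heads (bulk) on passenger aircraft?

The match heads (bulk) have burn rate 4.6 mm/s, which is > 1.8 mm/s, so they are Code H-1 (Flammable Solid).
The passenger aircraft limit for Code H-1 is 1 kg.

1 kg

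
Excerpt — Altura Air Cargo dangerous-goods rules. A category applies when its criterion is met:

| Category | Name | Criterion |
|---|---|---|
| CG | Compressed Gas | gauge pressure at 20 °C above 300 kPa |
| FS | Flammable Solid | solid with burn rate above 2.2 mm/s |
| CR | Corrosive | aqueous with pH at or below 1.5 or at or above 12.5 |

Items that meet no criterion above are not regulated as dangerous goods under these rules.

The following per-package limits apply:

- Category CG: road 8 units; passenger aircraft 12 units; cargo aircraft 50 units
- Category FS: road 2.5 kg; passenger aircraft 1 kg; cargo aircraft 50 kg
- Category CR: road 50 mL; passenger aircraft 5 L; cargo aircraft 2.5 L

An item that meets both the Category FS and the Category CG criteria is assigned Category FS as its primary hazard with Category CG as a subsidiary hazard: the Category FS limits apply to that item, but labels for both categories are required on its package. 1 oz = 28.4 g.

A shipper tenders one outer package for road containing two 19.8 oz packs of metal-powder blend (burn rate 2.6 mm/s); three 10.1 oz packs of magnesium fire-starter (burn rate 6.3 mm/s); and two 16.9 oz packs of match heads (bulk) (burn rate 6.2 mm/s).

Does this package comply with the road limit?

No

Burn rate 2.6 mm/s meets the Category FS criterion (Flammable Solid), so the metal-powder blend is Category FS.
Burn rate 6.3 mm/s meets the Category FS criterion (Flammable Solid), so the magnesium fire-starter is Category FS.
The match heads (bulk) have burn rate 6.2 mm/s, which is > 2.2 mm/s, so they are Category FS (Flammable Solid).
Total Category FS: (two 19.8 oz packs = 1124.64 g) + (three 10.1 oz packs = 860.52 g) + (two 16.9 oz packs = 959.92 g) = 2945.08 g.
2945.08 g > 2.5 kg (road limit, Category FS) — over the limit.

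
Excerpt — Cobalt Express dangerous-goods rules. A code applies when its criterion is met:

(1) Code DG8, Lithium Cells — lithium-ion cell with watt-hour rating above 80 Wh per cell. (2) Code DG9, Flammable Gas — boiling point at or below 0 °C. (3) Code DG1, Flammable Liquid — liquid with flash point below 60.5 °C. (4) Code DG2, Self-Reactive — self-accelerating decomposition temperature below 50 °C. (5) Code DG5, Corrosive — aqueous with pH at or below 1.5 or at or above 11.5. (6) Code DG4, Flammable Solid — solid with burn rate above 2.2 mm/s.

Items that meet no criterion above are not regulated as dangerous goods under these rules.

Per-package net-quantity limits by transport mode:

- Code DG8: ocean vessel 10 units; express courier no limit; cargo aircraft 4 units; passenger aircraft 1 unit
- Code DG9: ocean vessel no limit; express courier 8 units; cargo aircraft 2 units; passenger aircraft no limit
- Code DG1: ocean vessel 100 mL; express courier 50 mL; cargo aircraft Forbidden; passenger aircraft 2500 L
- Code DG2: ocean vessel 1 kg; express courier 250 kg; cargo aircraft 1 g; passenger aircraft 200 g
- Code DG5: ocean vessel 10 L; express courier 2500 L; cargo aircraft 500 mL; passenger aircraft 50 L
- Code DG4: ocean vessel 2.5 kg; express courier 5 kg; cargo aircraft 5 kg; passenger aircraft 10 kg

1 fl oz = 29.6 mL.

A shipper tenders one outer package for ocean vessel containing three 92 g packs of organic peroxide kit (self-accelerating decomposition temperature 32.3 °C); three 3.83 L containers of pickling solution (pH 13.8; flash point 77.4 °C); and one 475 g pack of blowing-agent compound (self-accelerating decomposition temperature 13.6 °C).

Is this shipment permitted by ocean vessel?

No

With self-accelerating decomposition temperature 32.3 °C (< 50 °C), the organic peroxide kit falls in Code DG2.
The pickling solution has pH 13.8, which is ≥ 11.5, so it is Code DG5 (Corrosive).
Blowing-agent compound: self-accelerating decomposition temperature 13.6 °C < 50 °C → Code DG2 (Self-Reactive).
Code DG2 net quantity: (three 92 g packs = 276 g) + 475 g = 751 g.
751 g is within the ocean vessel limit of 1 kg for Code DG2.
Code DG5 quantity: three 3.83 L containers = 11.49 L.
That exceeds the Code DG5 ocean vessel limit of 10 L.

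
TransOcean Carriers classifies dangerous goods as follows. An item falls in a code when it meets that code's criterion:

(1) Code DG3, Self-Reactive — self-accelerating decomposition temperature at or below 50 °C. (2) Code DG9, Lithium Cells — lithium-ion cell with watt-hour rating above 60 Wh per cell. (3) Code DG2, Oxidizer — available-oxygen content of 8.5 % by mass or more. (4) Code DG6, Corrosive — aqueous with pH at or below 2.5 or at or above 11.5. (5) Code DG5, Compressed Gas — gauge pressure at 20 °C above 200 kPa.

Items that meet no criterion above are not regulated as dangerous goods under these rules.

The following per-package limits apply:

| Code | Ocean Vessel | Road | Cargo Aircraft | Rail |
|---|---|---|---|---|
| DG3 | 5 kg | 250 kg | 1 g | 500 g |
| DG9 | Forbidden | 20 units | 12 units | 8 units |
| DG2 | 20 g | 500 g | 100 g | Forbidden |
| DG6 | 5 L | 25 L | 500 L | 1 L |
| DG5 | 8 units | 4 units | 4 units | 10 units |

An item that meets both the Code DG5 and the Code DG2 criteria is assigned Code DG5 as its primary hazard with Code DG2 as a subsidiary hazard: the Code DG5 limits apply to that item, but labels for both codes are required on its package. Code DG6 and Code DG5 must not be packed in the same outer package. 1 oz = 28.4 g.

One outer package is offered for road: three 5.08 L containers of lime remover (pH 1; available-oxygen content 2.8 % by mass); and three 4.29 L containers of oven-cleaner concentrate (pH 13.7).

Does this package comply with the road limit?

No

pH 1 meets the Code DG6 criterion (Corrosive), so the lime remover is Code DG6.
Oven-cleaner concentrate: pH 13.7 ≥ 11.5 → Code DG6 (Corrosive).
Total Code DG6: (three 5.08 L containers = 15.24 L) + (three 4.29 L containers = 12.87 L) = 28.11 L.
28.11 L > 25 L (road limit, Code DG6) — over the limit.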